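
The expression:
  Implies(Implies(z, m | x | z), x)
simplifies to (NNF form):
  x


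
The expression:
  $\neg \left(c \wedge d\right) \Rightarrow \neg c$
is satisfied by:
  {d: True, c: False}
  {c: False, d: False}
  {c: True, d: True}


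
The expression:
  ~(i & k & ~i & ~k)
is always true.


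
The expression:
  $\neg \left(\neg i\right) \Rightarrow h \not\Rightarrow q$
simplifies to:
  $\left(h \wedge \neg q\right) \vee \neg i$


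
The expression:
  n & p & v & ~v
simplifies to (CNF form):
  False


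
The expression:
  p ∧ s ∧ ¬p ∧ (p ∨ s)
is never true.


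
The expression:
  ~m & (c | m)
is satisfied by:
  {c: True, m: False}


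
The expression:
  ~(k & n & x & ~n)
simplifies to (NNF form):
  True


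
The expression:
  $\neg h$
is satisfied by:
  {h: False}


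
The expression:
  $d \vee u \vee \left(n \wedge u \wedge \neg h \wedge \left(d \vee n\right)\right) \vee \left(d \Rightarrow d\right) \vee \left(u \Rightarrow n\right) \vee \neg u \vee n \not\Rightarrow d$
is always true.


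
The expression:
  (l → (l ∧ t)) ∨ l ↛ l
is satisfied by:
  {t: True, l: False}
  {l: False, t: False}
  {l: True, t: True}


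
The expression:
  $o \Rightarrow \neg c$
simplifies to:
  $\neg c \vee \neg o$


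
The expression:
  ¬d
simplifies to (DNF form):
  ¬d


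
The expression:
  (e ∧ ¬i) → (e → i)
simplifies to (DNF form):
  i ∨ ¬e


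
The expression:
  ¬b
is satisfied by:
  {b: False}


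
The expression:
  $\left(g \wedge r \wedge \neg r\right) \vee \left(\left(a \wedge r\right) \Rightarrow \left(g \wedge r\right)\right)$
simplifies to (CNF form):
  $g \vee \neg a \vee \neg r$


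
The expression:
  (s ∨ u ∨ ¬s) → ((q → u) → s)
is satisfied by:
  {s: True, q: True, u: False}
  {s: True, q: False, u: False}
  {s: True, u: True, q: True}
  {s: True, u: True, q: False}
  {q: True, u: False, s: False}


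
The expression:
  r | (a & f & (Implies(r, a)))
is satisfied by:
  {r: True, a: True, f: True}
  {r: True, a: True, f: False}
  {r: True, f: True, a: False}
  {r: True, f: False, a: False}
  {a: True, f: True, r: False}


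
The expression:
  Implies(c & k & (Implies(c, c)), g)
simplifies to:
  g | ~c | ~k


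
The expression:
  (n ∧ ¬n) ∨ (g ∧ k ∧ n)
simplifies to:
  g ∧ k ∧ n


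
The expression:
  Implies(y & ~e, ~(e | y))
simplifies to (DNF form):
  e | ~y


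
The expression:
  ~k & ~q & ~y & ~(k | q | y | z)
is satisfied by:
  {q: False, y: False, z: False, k: False}


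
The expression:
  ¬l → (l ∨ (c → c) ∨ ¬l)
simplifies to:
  True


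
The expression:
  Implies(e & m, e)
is always true.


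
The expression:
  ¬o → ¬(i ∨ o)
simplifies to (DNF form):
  o ∨ ¬i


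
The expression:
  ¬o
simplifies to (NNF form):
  ¬o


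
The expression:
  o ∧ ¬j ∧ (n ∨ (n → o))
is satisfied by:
  {o: True, j: False}


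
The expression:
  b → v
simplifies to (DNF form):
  v ∨ ¬b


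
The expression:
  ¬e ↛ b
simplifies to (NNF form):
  b ∨ ¬e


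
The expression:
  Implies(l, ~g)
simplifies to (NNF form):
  ~g | ~l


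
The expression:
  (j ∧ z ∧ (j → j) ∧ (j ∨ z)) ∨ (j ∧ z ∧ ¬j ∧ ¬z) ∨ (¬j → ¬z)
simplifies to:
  j ∨ ¬z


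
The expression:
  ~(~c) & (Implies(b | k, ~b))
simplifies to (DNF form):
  c & ~b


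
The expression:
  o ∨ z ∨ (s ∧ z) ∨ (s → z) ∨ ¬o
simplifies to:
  True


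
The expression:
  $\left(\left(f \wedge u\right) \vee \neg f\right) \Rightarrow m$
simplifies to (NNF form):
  $m \vee \left(f \wedge \neg u\right)$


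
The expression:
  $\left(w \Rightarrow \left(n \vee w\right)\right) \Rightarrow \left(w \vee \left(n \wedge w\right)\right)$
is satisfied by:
  {w: True}


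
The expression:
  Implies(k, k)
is always true.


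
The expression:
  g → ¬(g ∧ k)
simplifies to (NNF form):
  ¬g ∨ ¬k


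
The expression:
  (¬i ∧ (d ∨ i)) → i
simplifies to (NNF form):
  i ∨ ¬d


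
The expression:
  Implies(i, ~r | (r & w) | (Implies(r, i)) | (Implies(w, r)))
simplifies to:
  True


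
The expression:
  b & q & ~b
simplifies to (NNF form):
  False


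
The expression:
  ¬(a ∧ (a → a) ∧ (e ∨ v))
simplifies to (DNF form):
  (¬e ∧ ¬v) ∨ ¬a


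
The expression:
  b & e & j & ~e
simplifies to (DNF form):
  False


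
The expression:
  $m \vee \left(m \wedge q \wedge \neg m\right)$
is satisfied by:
  {m: True}


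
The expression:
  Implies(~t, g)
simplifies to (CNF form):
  g | t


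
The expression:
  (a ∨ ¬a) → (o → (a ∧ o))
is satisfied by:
  {a: True, o: False}
  {o: False, a: False}
  {o: True, a: True}


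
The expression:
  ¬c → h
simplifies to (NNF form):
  c ∨ h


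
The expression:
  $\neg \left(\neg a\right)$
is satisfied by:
  {a: True}


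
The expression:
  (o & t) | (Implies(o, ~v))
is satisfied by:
  {t: True, v: False, o: False}
  {v: False, o: False, t: False}
  {t: True, o: True, v: False}
  {o: True, v: False, t: False}
  {t: True, v: True, o: False}
  {v: True, t: False, o: False}
  {t: True, o: True, v: True}


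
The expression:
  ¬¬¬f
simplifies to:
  ¬f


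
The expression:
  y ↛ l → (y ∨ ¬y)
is always true.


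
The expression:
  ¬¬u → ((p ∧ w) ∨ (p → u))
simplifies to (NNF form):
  True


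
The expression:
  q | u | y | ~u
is always true.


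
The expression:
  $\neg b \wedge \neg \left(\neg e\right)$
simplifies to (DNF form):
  $e \wedge \neg b$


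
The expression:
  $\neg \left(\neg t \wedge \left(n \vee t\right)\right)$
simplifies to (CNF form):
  $t \vee \neg n$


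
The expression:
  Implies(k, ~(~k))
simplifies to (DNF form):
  True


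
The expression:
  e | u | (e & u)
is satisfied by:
  {e: True, u: True}
  {e: True, u: False}
  {u: True, e: False}


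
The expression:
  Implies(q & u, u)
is always true.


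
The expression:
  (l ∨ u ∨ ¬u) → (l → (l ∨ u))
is always true.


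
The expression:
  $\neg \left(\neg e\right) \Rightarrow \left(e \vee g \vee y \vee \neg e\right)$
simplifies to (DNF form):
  $\text{True}$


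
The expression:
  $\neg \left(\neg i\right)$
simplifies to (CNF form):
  $i$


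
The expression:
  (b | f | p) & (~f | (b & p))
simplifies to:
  (b & p) | (b & ~f) | (p & ~f)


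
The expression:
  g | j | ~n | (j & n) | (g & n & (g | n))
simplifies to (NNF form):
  g | j | ~n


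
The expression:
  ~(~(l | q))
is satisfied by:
  {q: True, l: True}
  {q: True, l: False}
  {l: True, q: False}


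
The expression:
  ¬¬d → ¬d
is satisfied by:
  {d: False}


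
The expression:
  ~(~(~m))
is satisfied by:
  {m: False}


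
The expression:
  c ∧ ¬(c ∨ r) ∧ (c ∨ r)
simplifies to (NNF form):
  False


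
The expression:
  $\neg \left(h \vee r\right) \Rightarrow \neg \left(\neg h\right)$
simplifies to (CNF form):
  $h \vee r$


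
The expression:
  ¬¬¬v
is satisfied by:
  {v: False}


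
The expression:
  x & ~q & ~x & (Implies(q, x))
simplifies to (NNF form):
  False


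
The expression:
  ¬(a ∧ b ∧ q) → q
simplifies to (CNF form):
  q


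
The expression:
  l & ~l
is never true.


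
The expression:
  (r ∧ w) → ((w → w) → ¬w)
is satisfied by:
  {w: False, r: False}
  {r: True, w: False}
  {w: True, r: False}


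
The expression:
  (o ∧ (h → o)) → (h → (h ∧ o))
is always true.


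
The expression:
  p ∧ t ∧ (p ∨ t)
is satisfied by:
  {t: True, p: True}


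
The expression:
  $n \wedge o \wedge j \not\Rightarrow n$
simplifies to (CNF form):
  $\text{False}$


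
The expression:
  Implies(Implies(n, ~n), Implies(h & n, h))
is always true.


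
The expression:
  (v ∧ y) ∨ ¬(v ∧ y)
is always true.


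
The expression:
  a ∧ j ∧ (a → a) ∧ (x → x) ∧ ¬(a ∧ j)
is never true.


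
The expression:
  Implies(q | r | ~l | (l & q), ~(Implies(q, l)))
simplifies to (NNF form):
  (l | q) & (q | ~r) & (~l | ~q)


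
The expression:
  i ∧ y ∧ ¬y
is never true.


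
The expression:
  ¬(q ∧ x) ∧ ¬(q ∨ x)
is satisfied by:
  {q: False, x: False}


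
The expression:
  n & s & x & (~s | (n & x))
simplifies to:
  n & s & x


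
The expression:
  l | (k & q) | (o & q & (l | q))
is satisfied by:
  {q: True, o: True, l: True, k: True}
  {q: True, o: True, l: True, k: False}
  {q: True, l: True, k: True, o: False}
  {q: True, l: True, k: False, o: False}
  {o: True, l: True, k: True, q: False}
  {o: True, l: True, k: False, q: False}
  {l: True, k: True, o: False, q: False}
  {l: True, o: False, k: False, q: False}
  {q: True, o: True, k: True, l: False}
  {q: True, o: True, k: False, l: False}
  {q: True, k: True, l: False, o: False}


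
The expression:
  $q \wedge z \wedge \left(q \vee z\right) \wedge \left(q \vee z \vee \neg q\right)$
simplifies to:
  $q \wedge z$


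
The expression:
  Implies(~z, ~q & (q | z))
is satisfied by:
  {z: True}


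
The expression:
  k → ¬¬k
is always true.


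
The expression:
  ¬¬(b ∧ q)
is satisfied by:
  {b: True, q: True}


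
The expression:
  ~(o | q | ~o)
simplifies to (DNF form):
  False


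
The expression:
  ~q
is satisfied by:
  {q: False}


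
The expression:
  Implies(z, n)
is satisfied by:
  {n: True, z: False}
  {z: False, n: False}
  {z: True, n: True}


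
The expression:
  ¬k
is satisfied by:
  {k: False}


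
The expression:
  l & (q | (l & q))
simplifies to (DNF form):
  l & q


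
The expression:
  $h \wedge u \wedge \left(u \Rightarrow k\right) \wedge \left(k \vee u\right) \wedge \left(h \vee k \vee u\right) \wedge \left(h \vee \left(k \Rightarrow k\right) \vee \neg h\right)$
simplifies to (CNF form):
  $h \wedge k \wedge u$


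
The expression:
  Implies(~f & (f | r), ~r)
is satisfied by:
  {f: True, r: False}
  {r: False, f: False}
  {r: True, f: True}


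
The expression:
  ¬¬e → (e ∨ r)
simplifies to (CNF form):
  True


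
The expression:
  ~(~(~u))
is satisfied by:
  {u: False}


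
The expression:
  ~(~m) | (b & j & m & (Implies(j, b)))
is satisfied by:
  {m: True}


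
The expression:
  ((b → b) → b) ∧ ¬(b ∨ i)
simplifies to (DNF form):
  False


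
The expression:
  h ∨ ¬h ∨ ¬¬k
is always true.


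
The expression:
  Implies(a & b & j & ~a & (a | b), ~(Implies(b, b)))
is always true.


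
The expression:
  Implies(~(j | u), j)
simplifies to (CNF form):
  j | u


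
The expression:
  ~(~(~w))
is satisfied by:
  {w: False}


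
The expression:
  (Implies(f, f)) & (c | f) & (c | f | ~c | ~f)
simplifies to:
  c | f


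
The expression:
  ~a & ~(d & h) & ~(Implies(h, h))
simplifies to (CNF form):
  False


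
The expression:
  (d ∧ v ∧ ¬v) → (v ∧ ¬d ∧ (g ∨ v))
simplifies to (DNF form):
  True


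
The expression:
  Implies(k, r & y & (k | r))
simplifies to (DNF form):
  ~k | (r & y)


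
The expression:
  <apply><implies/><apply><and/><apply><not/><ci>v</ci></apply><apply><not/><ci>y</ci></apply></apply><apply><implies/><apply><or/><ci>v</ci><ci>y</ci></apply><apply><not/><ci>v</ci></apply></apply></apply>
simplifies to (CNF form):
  <true/>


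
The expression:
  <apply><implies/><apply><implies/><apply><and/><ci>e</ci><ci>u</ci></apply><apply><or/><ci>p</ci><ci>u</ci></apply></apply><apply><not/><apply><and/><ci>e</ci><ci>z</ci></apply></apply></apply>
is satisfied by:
  {e: False, z: False}
  {z: True, e: False}
  {e: True, z: False}


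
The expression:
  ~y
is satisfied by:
  {y: False}


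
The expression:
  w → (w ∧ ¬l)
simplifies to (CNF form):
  ¬l ∨ ¬w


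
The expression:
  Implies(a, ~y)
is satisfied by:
  {y: False, a: False}
  {a: True, y: False}
  {y: True, a: False}


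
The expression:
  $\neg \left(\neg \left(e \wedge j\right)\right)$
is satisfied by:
  {j: True, e: True}


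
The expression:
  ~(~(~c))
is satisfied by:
  {c: False}


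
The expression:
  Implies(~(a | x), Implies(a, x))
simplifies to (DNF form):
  True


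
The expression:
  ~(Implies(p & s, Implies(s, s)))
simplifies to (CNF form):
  False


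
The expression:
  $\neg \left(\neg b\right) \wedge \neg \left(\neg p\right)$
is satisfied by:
  {p: True, b: True}


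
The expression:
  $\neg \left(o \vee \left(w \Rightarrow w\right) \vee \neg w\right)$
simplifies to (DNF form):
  $\text{False}$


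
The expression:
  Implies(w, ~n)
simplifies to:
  ~n | ~w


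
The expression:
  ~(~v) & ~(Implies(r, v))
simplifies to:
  False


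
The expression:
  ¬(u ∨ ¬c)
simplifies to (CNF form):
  c ∧ ¬u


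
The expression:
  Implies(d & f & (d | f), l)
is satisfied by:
  {l: True, d: False, f: False}
  {l: False, d: False, f: False}
  {f: True, l: True, d: False}
  {f: True, l: False, d: False}
  {d: True, l: True, f: False}
  {d: True, l: False, f: False}
  {d: True, f: True, l: True}


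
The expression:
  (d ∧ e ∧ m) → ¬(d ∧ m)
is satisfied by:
  {m: False, d: False, e: False}
  {e: True, m: False, d: False}
  {d: True, m: False, e: False}
  {e: True, d: True, m: False}
  {m: True, e: False, d: False}
  {e: True, m: True, d: False}
  {d: True, m: True, e: False}


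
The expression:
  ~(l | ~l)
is never true.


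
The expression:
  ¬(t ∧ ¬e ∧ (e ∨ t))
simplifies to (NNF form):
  e ∨ ¬t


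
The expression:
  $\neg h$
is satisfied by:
  {h: False}


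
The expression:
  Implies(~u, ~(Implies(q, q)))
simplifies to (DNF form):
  u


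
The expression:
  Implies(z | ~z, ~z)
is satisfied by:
  {z: False}


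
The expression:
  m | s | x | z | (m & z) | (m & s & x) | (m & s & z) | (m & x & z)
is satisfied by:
  {x: True, z: True, m: True, s: True}
  {x: True, z: True, m: True, s: False}
  {x: True, z: True, s: True, m: False}
  {x: True, z: True, s: False, m: False}
  {x: True, m: True, s: True, z: False}
  {x: True, m: True, s: False, z: False}
  {x: True, m: False, s: True, z: False}
  {x: True, m: False, s: False, z: False}
  {z: True, m: True, s: True, x: False}
  {z: True, m: True, s: False, x: False}
  {z: True, s: True, m: False, x: False}
  {z: True, s: False, m: False, x: False}
  {m: True, s: True, z: False, x: False}
  {m: True, z: False, s: False, x: False}
  {s: True, z: False, m: False, x: False}


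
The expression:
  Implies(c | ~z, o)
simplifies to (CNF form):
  (o | z) & (o | ~c)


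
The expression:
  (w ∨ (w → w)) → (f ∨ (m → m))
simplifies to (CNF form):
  True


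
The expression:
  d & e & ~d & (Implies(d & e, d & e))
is never true.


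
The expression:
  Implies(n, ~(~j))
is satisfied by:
  {j: True, n: False}
  {n: False, j: False}
  {n: True, j: True}


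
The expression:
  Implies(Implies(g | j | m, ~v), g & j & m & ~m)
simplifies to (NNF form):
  v & (g | j | m)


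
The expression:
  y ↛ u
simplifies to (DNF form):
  y ∧ ¬u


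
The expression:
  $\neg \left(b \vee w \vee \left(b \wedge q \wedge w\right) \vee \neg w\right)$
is never true.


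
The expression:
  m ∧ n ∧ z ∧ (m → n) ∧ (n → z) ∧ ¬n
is never true.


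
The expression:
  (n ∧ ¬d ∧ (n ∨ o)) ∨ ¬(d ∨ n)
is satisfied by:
  {d: False}


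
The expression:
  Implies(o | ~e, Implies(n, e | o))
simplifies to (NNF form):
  e | o | ~n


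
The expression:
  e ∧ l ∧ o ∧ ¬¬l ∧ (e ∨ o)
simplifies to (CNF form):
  e ∧ l ∧ o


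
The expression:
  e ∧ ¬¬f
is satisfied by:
  {e: True, f: True}


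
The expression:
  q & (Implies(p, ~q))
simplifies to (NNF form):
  q & ~p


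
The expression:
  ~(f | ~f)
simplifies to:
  False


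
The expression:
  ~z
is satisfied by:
  {z: False}


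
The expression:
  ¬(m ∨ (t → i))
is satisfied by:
  {t: True, i: False, m: False}


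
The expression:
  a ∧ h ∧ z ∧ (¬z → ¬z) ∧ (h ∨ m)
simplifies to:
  a ∧ h ∧ z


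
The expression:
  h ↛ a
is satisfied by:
  {h: True, a: False}


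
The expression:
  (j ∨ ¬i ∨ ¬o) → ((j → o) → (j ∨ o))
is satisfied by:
  {o: True, j: True}
  {o: True, j: False}
  {j: True, o: False}


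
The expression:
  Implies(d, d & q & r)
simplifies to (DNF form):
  ~d | (q & r)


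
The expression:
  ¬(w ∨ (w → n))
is never true.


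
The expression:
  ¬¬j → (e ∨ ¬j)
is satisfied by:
  {e: True, j: False}
  {j: False, e: False}
  {j: True, e: True}


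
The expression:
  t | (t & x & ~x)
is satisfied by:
  {t: True}


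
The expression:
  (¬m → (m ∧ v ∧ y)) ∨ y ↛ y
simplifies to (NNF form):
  m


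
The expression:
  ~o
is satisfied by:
  {o: False}


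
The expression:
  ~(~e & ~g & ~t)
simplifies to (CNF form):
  e | g | t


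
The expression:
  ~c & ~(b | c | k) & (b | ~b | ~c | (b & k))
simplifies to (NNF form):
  ~b & ~c & ~k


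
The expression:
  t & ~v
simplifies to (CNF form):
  t & ~v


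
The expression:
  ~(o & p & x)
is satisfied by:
  {p: False, o: False, x: False}
  {x: True, p: False, o: False}
  {o: True, p: False, x: False}
  {x: True, o: True, p: False}
  {p: True, x: False, o: False}
  {x: True, p: True, o: False}
  {o: True, p: True, x: False}


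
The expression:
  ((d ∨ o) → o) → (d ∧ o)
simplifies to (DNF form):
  d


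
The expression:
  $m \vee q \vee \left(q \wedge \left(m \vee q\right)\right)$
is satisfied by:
  {q: True, m: True}
  {q: True, m: False}
  {m: True, q: False}


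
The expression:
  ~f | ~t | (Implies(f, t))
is always true.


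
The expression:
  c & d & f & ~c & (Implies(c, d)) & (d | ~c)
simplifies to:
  False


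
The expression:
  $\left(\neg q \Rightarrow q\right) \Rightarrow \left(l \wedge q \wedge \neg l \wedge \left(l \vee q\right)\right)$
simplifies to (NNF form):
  $\neg q$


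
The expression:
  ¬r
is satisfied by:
  {r: False}


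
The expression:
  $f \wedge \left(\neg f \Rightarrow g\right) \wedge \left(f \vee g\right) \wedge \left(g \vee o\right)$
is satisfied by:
  {o: True, g: True, f: True}
  {o: True, f: True, g: False}
  {g: True, f: True, o: False}


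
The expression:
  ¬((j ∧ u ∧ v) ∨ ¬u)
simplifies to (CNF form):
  u ∧ (¬j ∨ ¬v)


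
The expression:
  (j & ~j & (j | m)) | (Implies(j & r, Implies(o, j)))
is always true.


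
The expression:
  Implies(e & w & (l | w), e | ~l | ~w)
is always true.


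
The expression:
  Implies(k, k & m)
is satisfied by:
  {m: True, k: False}
  {k: False, m: False}
  {k: True, m: True}


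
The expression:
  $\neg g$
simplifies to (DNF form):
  $\neg g$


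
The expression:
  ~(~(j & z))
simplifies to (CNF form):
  j & z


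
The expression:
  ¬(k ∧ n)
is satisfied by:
  {k: False, n: False}
  {n: True, k: False}
  {k: True, n: False}


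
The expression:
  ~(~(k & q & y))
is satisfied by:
  {k: True, y: True, q: True}


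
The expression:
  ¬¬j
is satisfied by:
  {j: True}


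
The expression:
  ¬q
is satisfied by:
  {q: False}


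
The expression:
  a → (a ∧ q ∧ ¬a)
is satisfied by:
  {a: False}


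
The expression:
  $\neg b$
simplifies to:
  $\neg b$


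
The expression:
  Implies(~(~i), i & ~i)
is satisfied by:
  {i: False}


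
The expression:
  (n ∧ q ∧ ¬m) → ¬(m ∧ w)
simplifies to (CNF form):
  True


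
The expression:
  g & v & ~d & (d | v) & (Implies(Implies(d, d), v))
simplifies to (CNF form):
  g & v & ~d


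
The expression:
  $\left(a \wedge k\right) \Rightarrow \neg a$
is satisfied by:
  {k: False, a: False}
  {a: True, k: False}
  {k: True, a: False}


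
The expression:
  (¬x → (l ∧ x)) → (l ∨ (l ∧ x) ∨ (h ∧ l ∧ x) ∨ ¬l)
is always true.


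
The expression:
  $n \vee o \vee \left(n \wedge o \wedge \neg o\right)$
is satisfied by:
  {n: True, o: True}
  {n: True, o: False}
  {o: True, n: False}


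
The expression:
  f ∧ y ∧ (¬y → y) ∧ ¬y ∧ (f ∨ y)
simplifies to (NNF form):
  False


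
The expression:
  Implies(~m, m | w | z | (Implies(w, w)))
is always true.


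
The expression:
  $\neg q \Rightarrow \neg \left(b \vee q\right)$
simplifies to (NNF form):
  $q \vee \neg b$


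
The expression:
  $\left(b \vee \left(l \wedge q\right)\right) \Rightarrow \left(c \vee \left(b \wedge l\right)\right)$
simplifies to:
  $c \vee \left(b \wedge l\right) \vee \left(\neg b \wedge \neg l\right) \vee \left(\neg b \wedge \neg q\right)$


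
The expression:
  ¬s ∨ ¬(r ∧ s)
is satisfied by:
  {s: False, r: False}
  {r: True, s: False}
  {s: True, r: False}


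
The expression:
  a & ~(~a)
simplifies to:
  a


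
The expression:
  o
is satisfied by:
  {o: True}


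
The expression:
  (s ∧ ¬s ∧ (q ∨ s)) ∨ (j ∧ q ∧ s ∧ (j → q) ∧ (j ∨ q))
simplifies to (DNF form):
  j ∧ q ∧ s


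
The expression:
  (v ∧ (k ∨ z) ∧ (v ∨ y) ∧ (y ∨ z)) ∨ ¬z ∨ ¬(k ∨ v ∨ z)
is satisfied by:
  {v: True, z: False}
  {z: False, v: False}
  {z: True, v: True}


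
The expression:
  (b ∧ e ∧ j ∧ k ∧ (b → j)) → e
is always true.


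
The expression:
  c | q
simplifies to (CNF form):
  c | q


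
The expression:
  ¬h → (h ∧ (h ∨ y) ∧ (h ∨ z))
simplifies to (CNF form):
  h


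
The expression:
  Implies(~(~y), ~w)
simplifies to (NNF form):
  ~w | ~y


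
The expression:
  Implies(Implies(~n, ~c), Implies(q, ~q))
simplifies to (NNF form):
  ~q | (c & ~n)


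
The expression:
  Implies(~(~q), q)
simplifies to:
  True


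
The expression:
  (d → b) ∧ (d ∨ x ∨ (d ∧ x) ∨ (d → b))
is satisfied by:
  {b: True, d: False}
  {d: False, b: False}
  {d: True, b: True}


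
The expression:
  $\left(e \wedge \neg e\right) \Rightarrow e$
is always true.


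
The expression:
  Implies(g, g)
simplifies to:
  True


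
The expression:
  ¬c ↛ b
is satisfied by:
  {b: True, c: False}
  {c: False, b: False}
  {c: True, b: True}


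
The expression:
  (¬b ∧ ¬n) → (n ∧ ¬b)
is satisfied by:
  {n: True, b: True}
  {n: True, b: False}
  {b: True, n: False}


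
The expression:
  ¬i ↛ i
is always true.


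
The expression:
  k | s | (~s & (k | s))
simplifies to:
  k | s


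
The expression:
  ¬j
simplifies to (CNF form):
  ¬j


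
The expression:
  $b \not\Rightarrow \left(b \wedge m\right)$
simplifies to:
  $b \wedge \neg m$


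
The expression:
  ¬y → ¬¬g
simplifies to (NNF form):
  g ∨ y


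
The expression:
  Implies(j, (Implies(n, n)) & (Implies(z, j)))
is always true.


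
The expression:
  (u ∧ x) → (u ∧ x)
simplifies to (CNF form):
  True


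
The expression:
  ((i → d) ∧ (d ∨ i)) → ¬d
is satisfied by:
  {d: False}


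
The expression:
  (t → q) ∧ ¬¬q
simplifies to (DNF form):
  q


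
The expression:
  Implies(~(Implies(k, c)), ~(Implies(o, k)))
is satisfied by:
  {c: True, k: False}
  {k: False, c: False}
  {k: True, c: True}


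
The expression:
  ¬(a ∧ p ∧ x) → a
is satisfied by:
  {a: True}


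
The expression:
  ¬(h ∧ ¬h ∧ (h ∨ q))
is always true.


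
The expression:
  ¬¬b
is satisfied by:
  {b: True}


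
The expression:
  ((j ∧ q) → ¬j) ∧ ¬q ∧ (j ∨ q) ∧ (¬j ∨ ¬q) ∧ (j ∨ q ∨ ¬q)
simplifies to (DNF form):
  j ∧ ¬q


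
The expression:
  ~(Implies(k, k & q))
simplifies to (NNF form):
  k & ~q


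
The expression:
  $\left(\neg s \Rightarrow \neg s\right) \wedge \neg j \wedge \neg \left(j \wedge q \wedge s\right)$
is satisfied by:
  {j: False}


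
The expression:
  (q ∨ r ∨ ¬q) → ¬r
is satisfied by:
  {r: False}


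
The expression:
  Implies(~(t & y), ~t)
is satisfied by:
  {y: True, t: False}
  {t: False, y: False}
  {t: True, y: True}


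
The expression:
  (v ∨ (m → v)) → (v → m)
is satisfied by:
  {m: True, v: False}
  {v: False, m: False}
  {v: True, m: True}


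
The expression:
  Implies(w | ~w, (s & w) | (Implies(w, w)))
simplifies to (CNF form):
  True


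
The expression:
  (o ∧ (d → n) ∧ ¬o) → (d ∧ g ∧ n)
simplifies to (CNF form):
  True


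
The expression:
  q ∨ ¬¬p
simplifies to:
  p ∨ q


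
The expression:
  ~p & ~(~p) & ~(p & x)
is never true.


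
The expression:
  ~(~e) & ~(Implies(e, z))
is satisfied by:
  {e: True, z: False}


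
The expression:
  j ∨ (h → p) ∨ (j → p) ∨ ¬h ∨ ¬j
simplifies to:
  True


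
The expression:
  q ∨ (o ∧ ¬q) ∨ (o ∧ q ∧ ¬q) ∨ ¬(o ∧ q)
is always true.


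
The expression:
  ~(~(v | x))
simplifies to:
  v | x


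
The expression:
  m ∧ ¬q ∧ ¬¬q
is never true.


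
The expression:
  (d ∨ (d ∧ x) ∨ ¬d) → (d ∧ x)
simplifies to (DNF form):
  d ∧ x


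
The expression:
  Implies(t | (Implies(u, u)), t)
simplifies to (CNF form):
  t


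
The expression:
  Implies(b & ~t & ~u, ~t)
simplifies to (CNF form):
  True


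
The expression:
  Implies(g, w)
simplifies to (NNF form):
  w | ~g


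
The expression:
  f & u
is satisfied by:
  {u: True, f: True}


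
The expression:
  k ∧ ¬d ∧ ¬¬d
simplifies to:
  False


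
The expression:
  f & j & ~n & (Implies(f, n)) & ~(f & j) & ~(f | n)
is never true.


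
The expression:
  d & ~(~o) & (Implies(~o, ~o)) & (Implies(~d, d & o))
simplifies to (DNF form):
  d & o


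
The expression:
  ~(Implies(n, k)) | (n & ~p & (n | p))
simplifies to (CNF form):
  n & (~k | ~p)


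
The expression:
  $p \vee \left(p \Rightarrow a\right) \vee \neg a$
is always true.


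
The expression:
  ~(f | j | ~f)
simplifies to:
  False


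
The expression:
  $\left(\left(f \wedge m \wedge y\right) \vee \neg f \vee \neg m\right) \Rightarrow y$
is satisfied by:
  {y: True, m: True, f: True}
  {y: True, m: True, f: False}
  {y: True, f: True, m: False}
  {y: True, f: False, m: False}
  {m: True, f: True, y: False}


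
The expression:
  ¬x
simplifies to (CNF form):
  ¬x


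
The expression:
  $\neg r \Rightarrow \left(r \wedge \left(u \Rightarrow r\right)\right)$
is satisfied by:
  {r: True}


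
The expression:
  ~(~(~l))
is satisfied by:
  {l: False}


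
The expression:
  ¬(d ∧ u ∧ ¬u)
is always true.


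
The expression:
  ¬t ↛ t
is always true.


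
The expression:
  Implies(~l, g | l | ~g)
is always true.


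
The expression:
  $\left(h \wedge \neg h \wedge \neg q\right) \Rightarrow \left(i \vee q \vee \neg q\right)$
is always true.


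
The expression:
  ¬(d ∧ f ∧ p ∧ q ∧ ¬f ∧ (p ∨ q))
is always true.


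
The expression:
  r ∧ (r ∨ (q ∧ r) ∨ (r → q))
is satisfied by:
  {r: True}


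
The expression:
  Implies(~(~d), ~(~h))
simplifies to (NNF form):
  h | ~d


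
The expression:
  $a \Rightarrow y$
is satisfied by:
  {y: True, a: False}
  {a: False, y: False}
  {a: True, y: True}


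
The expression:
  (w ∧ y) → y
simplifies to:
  True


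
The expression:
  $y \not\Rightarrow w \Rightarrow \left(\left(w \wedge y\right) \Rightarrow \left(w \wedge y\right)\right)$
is always true.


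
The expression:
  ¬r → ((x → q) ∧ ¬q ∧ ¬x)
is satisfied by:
  {r: True, x: False, q: False}
  {r: True, q: True, x: False}
  {r: True, x: True, q: False}
  {r: True, q: True, x: True}
  {q: False, x: False, r: False}


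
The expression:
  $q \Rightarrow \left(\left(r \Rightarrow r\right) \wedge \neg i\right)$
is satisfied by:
  {q: False, i: False}
  {i: True, q: False}
  {q: True, i: False}


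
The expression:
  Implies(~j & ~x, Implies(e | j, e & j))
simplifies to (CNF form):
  j | x | ~e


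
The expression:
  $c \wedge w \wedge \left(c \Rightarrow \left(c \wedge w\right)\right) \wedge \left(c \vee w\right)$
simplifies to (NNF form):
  $c \wedge w$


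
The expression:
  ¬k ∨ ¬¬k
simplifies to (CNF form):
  True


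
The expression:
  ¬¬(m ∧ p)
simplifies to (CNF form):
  m ∧ p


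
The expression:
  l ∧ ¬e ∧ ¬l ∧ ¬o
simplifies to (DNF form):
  False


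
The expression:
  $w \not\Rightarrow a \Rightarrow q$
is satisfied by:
  {a: True, q: True, w: False}
  {a: True, w: False, q: False}
  {q: True, w: False, a: False}
  {q: False, w: False, a: False}
  {a: True, q: True, w: True}
  {a: True, w: True, q: False}
  {q: True, w: True, a: False}


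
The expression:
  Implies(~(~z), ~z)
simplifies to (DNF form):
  ~z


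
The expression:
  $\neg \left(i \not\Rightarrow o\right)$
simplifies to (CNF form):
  $o \vee \neg i$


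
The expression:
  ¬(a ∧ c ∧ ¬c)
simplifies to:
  True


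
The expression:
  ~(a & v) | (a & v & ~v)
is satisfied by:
  {v: False, a: False}
  {a: True, v: False}
  {v: True, a: False}


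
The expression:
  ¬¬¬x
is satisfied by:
  {x: False}


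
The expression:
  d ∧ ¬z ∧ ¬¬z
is never true.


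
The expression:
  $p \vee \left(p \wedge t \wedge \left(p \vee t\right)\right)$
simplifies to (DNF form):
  $p$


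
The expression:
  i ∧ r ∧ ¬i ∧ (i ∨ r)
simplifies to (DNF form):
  False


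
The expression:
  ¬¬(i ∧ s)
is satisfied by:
  {i: True, s: True}


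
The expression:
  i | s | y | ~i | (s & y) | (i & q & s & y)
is always true.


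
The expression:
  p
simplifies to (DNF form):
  p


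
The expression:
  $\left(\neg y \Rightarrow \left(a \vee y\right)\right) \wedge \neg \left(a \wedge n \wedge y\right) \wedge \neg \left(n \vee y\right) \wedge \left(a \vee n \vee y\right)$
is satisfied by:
  {a: True, n: False, y: False}


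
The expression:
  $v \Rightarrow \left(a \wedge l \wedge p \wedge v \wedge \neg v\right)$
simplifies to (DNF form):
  $\neg v$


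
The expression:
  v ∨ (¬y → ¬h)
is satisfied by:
  {y: True, v: True, h: False}
  {y: True, h: False, v: False}
  {v: True, h: False, y: False}
  {v: False, h: False, y: False}
  {y: True, v: True, h: True}
  {y: True, h: True, v: False}
  {v: True, h: True, y: False}


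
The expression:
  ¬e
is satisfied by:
  {e: False}


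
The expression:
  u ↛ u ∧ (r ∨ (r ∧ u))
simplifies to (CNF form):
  False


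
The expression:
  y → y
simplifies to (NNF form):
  True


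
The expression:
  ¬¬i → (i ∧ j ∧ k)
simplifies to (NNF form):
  (j ∧ k) ∨ ¬i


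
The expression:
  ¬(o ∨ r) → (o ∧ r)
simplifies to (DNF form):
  o ∨ r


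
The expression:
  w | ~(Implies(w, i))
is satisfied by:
  {w: True}


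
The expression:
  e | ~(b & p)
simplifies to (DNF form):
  e | ~b | ~p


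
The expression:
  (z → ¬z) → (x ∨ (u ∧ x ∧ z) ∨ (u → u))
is always true.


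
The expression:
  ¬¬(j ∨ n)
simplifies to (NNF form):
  j ∨ n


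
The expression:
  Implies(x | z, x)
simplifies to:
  x | ~z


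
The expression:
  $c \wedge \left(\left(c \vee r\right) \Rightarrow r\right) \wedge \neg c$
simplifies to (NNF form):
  $\text{False}$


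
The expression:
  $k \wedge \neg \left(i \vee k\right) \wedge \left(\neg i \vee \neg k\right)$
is never true.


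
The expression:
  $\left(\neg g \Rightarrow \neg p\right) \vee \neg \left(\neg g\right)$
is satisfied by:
  {g: True, p: False}
  {p: False, g: False}
  {p: True, g: True}


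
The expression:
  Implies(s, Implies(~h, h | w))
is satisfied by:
  {h: True, w: True, s: False}
  {h: True, s: False, w: False}
  {w: True, s: False, h: False}
  {w: False, s: False, h: False}
  {h: True, w: True, s: True}
  {h: True, s: True, w: False}
  {w: True, s: True, h: False}


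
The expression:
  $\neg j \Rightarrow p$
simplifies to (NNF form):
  $j \vee p$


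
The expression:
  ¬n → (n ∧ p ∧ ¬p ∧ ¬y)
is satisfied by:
  {n: True}


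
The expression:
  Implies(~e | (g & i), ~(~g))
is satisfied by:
  {e: True, g: True}
  {e: True, g: False}
  {g: True, e: False}


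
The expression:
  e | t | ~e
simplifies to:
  True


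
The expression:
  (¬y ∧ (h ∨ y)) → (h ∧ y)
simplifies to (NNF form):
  y ∨ ¬h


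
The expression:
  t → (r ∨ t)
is always true.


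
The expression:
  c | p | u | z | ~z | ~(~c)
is always true.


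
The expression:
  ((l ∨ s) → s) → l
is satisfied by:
  {l: True}


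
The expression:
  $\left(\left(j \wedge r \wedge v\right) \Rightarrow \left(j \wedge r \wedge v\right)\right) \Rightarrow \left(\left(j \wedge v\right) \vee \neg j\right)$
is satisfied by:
  {v: True, j: False}
  {j: False, v: False}
  {j: True, v: True}


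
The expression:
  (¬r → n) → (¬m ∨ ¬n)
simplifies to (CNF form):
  ¬m ∨ ¬n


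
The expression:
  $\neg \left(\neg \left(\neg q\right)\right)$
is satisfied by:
  {q: False}


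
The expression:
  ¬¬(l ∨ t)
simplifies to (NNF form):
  l ∨ t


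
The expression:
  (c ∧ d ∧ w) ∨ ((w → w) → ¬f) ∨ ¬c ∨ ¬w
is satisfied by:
  {d: True, w: False, c: False, f: False}
  {d: False, w: False, c: False, f: False}
  {f: True, d: True, w: False, c: False}
  {f: True, d: False, w: False, c: False}
  {d: True, c: True, f: False, w: False}
  {c: True, f: False, w: False, d: False}
  {f: True, c: True, d: True, w: False}
  {f: True, c: True, d: False, w: False}
  {d: True, w: True, f: False, c: False}
  {w: True, f: False, c: False, d: False}
  {d: True, f: True, w: True, c: False}
  {f: True, w: True, d: False, c: False}
  {d: True, c: True, w: True, f: False}
  {c: True, w: True, f: False, d: False}
  {f: True, c: True, w: True, d: True}


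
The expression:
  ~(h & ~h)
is always true.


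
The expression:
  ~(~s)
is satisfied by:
  {s: True}


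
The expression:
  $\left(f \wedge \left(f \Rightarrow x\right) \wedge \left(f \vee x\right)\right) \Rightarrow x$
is always true.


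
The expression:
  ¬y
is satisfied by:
  {y: False}


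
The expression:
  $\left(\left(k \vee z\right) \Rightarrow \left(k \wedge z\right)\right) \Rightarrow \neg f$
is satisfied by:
  {k: False, f: False, z: False}
  {z: True, k: False, f: False}
  {k: True, z: False, f: False}
  {z: True, k: True, f: False}
  {f: True, z: True, k: False}
  {f: True, k: True, z: False}


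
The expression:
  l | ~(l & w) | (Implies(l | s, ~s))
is always true.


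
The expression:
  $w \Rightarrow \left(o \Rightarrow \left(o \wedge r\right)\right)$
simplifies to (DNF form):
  $r \vee \neg o \vee \neg w$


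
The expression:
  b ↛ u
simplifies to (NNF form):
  b ∧ ¬u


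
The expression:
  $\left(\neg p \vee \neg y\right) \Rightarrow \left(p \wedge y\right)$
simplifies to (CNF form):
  $p \wedge y$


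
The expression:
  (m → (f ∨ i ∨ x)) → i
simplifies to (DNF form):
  i ∨ (m ∧ ¬f ∧ ¬x)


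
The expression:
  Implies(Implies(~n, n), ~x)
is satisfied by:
  {x: False, n: False}
  {n: True, x: False}
  {x: True, n: False}


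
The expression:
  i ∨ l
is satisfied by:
  {i: True, l: True}
  {i: True, l: False}
  {l: True, i: False}


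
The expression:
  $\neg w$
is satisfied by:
  {w: False}


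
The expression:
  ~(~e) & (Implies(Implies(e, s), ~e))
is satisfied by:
  {e: True, s: False}


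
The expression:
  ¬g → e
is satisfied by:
  {e: True, g: True}
  {e: True, g: False}
  {g: True, e: False}


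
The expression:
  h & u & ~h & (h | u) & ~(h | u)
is never true.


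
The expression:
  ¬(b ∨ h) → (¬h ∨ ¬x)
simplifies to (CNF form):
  True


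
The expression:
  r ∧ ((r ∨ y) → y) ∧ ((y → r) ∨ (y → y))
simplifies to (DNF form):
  r ∧ y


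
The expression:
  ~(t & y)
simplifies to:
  ~t | ~y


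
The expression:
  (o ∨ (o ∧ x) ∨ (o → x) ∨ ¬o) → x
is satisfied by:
  {x: True}


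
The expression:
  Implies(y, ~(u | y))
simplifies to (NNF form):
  ~y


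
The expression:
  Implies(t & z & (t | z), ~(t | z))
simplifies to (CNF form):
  ~t | ~z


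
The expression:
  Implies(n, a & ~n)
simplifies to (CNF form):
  ~n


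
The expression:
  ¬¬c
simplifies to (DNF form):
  c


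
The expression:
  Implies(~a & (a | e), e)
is always true.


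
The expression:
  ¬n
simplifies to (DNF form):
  ¬n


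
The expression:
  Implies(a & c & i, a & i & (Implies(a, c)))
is always true.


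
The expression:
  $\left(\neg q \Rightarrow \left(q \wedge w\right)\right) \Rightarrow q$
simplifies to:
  $\text{True}$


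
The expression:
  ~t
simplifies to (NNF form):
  ~t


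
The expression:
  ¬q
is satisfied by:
  {q: False}


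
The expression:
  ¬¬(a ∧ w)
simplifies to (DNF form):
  a ∧ w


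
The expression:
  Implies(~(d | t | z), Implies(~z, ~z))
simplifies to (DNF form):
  True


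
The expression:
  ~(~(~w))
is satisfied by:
  {w: False}


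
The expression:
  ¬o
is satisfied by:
  {o: False}


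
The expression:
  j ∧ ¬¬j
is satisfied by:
  {j: True}


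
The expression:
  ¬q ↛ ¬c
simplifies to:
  c ∧ ¬q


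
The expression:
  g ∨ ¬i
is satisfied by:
  {g: True, i: False}
  {i: False, g: False}
  {i: True, g: True}


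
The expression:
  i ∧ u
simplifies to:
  i ∧ u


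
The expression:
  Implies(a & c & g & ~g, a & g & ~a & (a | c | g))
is always true.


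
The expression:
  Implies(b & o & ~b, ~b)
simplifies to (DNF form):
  True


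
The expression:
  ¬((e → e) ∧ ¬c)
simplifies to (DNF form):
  c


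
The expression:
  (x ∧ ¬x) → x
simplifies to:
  True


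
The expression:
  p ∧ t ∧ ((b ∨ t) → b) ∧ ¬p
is never true.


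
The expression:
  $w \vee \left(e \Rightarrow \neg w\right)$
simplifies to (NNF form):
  $\text{True}$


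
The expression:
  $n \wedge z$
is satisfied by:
  {z: True, n: True}


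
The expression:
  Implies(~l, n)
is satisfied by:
  {n: True, l: True}
  {n: True, l: False}
  {l: True, n: False}
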